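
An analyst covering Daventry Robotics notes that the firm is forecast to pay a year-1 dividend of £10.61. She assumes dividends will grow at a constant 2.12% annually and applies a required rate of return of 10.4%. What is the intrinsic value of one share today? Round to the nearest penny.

Gordon growth model: P₀ = D₁/(r − g), with D₁ = 10.61 given directly.
P₀ = 10.6100 / (0.104 − 0.0212) = 10.6100 / 0.0828 = 128.1401

£128.14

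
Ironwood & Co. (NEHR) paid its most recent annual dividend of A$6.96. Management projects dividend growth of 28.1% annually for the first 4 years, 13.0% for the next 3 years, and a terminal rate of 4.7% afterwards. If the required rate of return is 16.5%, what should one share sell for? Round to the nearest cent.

A$146.60

Three-stage DDM. Project D₁…D_7; terminal Gordon value at t=7 with g = 0.047; discount at r = 0.165.
D_1 = 8.9158
D_2 = 11.4211
D_3 = 14.6304
D_4 = 18.7416
D_5 = 21.1780
D_6 = 23.9311
D_7 = 27.0421
TV_7 = 28.3131/(0.165−0.047) = 239.9417
P₀ = Σ Dₜ/(1+r)ᵗ + TV_7/(1+r)^7 = 146.6009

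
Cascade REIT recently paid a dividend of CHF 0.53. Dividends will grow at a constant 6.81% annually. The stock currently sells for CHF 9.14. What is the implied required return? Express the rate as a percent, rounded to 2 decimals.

13.00%

Rearranging the constant-growth DDM: r = D₁/P₀ + g.
D₁ = 0.53 × (1 + 0.0681) = 0.5661.
r = 0.5661 / 9.14 + 0.0681 = 0.06194 + 0.0681 = 0.13004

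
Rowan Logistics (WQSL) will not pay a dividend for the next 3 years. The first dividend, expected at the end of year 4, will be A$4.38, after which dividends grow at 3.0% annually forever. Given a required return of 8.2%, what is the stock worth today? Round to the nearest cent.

Deferred-dividend DDM. At t=3 the remaining stream is a growing perpetuity with first payment D_4 = 4.38.
V_3 = D_4/(r−g) = 4.38/(0.082−0.03) = 84.2308
P₀ = V_3/(1+r)^3 = 84.2308/(1+0.082)^3 = 66.4950

A$66.49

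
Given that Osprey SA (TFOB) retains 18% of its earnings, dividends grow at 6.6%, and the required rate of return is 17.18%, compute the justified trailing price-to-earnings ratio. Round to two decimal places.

8.26

Payout ratio b = 1 − 0.18 = 0.82.
Justified trailing P/E = b(1+g)/(r−g) = 0.82×(1+0.066)/(0.1718−0.066) = 8.2620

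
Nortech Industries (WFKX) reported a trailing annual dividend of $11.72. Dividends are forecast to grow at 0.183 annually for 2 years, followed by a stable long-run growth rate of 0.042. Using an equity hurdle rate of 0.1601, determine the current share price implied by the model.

Two-stage DDM. Project D₁…D_2 at 0.183, terminal growth 0.042, discount at r = 0.1601.
D_1 = 13.8648
D_2 = 16.4020
Terminal value at t=2: TV = D_3/(r−g) = 17.0909/(0.1601−0.042) = 144.7155
P₀ = 13.8648/(1+0.1601)^1 + 16.4020/(1+0.1601)^2 + 144.7155/(1+0.1601)^2 = 131.6672

$131.67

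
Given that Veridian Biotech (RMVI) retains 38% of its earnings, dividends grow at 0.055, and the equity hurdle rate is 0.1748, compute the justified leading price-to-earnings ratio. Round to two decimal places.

Payout ratio b = 1 − 0.38 = 0.62.
Justified leading P/E = b/(r−g) = 0.62/(0.1748−0.055) = 5.1753

5.18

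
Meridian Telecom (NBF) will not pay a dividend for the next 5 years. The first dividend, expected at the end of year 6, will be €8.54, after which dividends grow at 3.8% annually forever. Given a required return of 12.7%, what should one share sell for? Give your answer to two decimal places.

Deferred-dividend DDM. At t=5 the remaining stream is a growing perpetuity with first payment D_6 = 8.54.
V_5 = D_6/(r−g) = 8.54/(0.127−0.038) = 95.9551
P₀ = V_5/(1+r)^5 = 95.9551/(1+0.127)^5 = 52.7774

€52.78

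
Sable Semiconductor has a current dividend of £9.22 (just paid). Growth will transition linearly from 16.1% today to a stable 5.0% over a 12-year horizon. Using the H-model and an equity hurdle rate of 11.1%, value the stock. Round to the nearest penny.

H-model: P₀ = D₀[(1+g_L) + H(g_S−g_L)]/(r−g_L), with H = 12/2 = 6.
P₀ = 9.22 × [(1+0.05) + 6×(0.161−0.05)] / (0.111−0.05)
   = 9.22 × 1.7160 / 0.061 = 259.3692

£259.37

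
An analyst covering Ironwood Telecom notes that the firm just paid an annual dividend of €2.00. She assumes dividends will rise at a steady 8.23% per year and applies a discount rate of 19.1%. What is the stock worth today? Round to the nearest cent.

€19.91

Gordon growth model: P₀ = D₁/(r − g). D₁ = 2.00 × (1 + 0.0823) = 2.1646.
P₀ = 2.1646 / (0.191 − 0.0823) = 2.1646 / 0.1087 = 19.9135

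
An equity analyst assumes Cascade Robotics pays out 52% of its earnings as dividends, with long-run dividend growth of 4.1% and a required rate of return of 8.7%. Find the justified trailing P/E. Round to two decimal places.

Justified trailing P/E = b(1+g)/(r−g) = 0.52×(1+0.041)/(0.087−0.041) = 11.7678

11.77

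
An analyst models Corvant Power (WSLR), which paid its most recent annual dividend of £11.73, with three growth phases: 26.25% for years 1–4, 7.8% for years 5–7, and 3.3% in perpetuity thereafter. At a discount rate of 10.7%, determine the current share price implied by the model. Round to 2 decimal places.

£378.15

Three-stage DDM. Project D₁…D_7; terminal Gordon value at t=7 with g = 0.033; discount at r = 0.107.
D_1 = 14.8091
D_2 = 18.6965
D_3 = 23.6044
D_4 = 29.8005
D_5 = 32.1249
D_6 = 34.6307
D_7 = 37.3319
TV_7 = 38.5638/(0.107−0.033) = 521.1328
P₀ = Σ Dₜ/(1+r)ᵗ + TV_7/(1+r)^7 = 378.1548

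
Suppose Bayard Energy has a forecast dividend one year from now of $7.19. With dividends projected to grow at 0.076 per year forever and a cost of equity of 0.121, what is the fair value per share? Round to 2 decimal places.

Gordon growth model: P₀ = D₁/(r − g), with D₁ = 7.19 given directly.
P₀ = 7.1900 / (0.121 − 0.076) = 7.1900 / 0.045 = 159.7778

$159.78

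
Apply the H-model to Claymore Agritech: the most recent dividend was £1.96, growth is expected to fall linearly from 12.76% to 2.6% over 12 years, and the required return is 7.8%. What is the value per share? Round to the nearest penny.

H-model: P₀ = D₀[(1+g_L) + H(g_S−g_L)]/(r−g_L), with H = 12/2 = 6.
P₀ = 1.96 × [(1+0.026) + 6×(0.1276−0.026)] / (0.078−0.026)
   = 1.96 × 1.6356 / 0.052 = 61.6495

£61.65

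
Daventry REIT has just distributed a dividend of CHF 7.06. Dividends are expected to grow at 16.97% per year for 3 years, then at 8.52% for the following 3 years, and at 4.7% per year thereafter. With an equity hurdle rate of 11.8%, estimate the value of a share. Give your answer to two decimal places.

Three-stage DDM. Project D₁…D_6; terminal Gordon value at t=6 with g = 0.047; discount at r = 0.118.
D_1 = 8.2581
D_2 = 9.6595
D_3 = 11.2987
D_4 = 12.2613
D_5 = 13.3060
D_6 = 14.4397
TV_6 = 15.1183/(0.118−0.047) = 212.9344
P₀ = Σ Dₜ/(1+r)ᵗ + TV_6/(1+r)^6 = 155.1029

CHF 155.10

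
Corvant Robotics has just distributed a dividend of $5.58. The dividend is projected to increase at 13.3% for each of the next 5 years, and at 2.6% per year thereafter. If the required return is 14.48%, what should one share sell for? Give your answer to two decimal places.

Two-stage DDM. Project D₁…D_5 at 0.133, terminal growth 0.026, discount at r = 0.1448.
D_1 = 6.3221
D_2 = 7.1630
D_3 = 8.1157
D_4 = 9.1950
D_5 = 10.4180
Terminal value at t=5: TV = D_6/(r−g) = 10.6889/(0.1448−0.026) = 89.9735
P₀ = 6.3221/(1+0.1448)^1 + 7.1630/(1+0.1448)^2 + 8.1157/(1+0.1448)^3 + 9.1950/(1+0.1448)^4 + 10.4180/(1+0.1448)^5 + 89.9735/(1+0.1448)^5 = 72.8070

$72.81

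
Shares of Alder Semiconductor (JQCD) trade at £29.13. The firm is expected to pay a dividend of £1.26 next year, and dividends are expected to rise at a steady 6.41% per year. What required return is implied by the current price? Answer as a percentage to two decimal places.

Rearranging the constant-growth DDM: r = D₁/P₀ + g.
r = 1.2600 / 29.13 + 0.0641 = 0.04325 + 0.0641 = 0.10735

10.74%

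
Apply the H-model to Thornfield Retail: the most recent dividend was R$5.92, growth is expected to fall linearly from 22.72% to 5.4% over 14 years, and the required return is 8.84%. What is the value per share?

H-model: P₀ = D₀[(1+g_L) + H(g_S−g_L)]/(r−g_L), with H = 14/2 = 7.
P₀ = 5.92 × [(1+0.054) + 7×(0.2272−0.054)] / (0.0884−0.054)
   = 5.92 × 2.2664 / 0.0344 = 390.0316

R$390.03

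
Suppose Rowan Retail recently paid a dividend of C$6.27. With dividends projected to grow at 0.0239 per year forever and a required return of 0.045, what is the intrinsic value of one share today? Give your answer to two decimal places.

C$304.26

Gordon growth model: P₀ = D₁/(r − g). D₁ = 6.27 × (1 + 0.0239) = 6.4199.
P₀ = 6.4199 / (0.045 − 0.0239) = 6.4199 / 0.0211 = 304.2584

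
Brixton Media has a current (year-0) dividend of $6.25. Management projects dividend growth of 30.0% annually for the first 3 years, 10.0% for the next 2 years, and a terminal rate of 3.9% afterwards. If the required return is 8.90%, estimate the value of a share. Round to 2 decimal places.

Three-stage DDM. Project D₁…D_5; terminal Gordon value at t=5 with g = 0.039; discount at r = 0.089.
D_1 = 8.1250
D_2 = 10.5625
D_3 = 13.7313
D_4 = 15.1044
D_5 = 16.6148
TV_5 = 17.2628/(0.089−0.039) = 345.2558
P₀ = Σ Dₜ/(1+r)ᵗ + TV_5/(1+r)^5 = 274.0124

$274.01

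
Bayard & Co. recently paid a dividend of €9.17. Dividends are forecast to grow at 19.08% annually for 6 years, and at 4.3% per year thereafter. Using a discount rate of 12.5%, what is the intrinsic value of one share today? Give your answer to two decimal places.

Two-stage DDM. Project D₁…D_6 at 0.1908, terminal growth 0.043, discount at r = 0.125.
D_1 = 10.9196
D_2 = 13.0031
D_3 = 15.4841
D_4 = 18.4385
D_5 = 21.9565
D_6 = 26.1458
Terminal value at t=6: TV = D_7/(r−g) = 27.2701/(0.125−0.043) = 332.5621
P₀ = 10.9196/(1+0.125)^1 + 13.0031/(1+0.125)^2 + 15.4841/(1+0.125)^3 + 18.4385/(1+0.125)^4 + 21.9565/(1+0.125)^5 + 26.1458/(1+0.125)^6 + 332.5621/(1+0.125)^6 = 231.4906

€231.49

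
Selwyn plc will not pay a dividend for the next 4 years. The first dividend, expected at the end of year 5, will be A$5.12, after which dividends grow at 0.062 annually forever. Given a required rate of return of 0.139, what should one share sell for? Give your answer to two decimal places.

A$39.51

Deferred-dividend DDM. At t=4 the remaining stream is a growing perpetuity with first payment D_5 = 5.12.
V_4 = D_5/(r−g) = 5.12/(0.139−0.062) = 66.4935
P₀ = V_4/(1+r)^4 = 66.4935/(1+0.139)^4 = 39.5079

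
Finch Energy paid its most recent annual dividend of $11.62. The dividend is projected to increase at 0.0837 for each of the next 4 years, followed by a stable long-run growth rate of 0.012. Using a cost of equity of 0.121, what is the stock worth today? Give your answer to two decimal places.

$136.97

Two-stage DDM. Project D₁…D_4 at 0.0837, terminal growth 0.012, discount at r = 0.121.
D_1 = 12.5926
D_2 = 13.6466
D_3 = 14.7888
D_4 = 16.0266
Terminal value at t=4: TV = D_5/(r−g) = 16.2190/(0.121−0.012) = 148.7978
P₀ = 12.5926/(1+0.121)^1 + 13.6466/(1+0.121)^2 + 14.7888/(1+0.121)^3 + 16.0266/(1+0.121)^4 + 148.7978/(1+0.121)^4 = 136.9668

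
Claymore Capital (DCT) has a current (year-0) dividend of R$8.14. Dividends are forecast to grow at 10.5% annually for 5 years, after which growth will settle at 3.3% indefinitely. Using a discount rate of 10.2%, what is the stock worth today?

R$164.57

Two-stage DDM. Project D₁…D_5 at 0.105, terminal growth 0.033, discount at r = 0.102.
D_1 = 8.9947
D_2 = 9.9391
D_3 = 10.9828
D_4 = 12.1359
D_5 = 13.4102
Terminal value at t=5: TV = D_6/(r−g) = 13.8528/(0.102−0.033) = 200.7645
P₀ = 8.9947/(1+0.102)^1 + 9.9391/(1+0.102)^2 + 10.9828/(1+0.102)^3 + 12.1359/(1+0.102)^4 + 13.4102/(1+0.102)^5 + 200.7645/(1+0.102)^5 = 164.5655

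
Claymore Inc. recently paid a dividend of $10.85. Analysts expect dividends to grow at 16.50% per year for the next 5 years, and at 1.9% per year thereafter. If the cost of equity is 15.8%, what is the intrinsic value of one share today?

Two-stage DDM. Project D₁…D_5 at 0.165, terminal growth 0.019, discount at r = 0.158.
D_1 = 12.6402
D_2 = 14.7259
D_3 = 17.1557
D_4 = 19.9863
D_5 = 23.2841
Terminal value at t=5: TV = D_6/(r−g) = 23.7265/(0.158−0.019) = 170.6942
P₀ = 12.6402/(1+0.158)^1 + 14.7259/(1+0.158)^2 + 17.1557/(1+0.158)^3 + 19.9863/(1+0.158)^4 + 23.2841/(1+0.158)^5 + 170.6942/(1+0.158)^5 = 137.2157

$137.22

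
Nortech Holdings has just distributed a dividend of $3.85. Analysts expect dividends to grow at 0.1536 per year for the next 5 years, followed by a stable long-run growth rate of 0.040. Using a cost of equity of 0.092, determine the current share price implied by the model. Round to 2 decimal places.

Two-stage DDM. Project D₁…D_5 at 0.1536, terminal growth 0.04, discount at r = 0.092.
D_1 = 4.4414
D_2 = 5.1236
D_3 = 5.9105
D_4 = 6.8184
D_5 = 7.8657
Terminal value at t=5: TV = D_6/(r−g) = 8.1803/(0.092−0.04) = 157.3139
P₀ = 4.4414/(1+0.092)^1 + 5.1236/(1+0.092)^2 + 5.9105/(1+0.092)^3 + 6.8184/(1+0.092)^4 + 7.8657/(1+0.092)^5 + 157.3139/(1+0.092)^5 = 124.0737

$124.07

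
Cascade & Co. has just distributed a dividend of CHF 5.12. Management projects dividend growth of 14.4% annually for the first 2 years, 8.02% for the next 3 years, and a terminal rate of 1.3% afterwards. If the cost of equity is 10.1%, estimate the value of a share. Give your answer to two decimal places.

Three-stage DDM. Project D₁…D_5; terminal Gordon value at t=5 with g = 0.013; discount at r = 0.101.
D_1 = 5.8573
D_2 = 6.7007
D_3 = 7.2381
D_4 = 7.8186
D_5 = 8.4457
TV_5 = 8.5555/(0.101−0.013) = 97.2213
P₀ = Σ Dₜ/(1+r)ᵗ + TV_5/(1+r)^5 = 86.9053

CHF 86.91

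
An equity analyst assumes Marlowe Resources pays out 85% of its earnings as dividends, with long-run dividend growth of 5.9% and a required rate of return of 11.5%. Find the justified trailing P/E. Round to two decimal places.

16.07

Justified trailing P/E = b(1+g)/(r−g) = 0.85×(1+0.059)/(0.115−0.059) = 16.0741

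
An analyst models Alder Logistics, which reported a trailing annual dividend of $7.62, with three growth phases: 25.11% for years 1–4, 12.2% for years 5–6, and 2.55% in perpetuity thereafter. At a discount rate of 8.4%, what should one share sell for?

$326.59

Three-stage DDM. Project D₁…D_6; terminal Gordon value at t=6 with g = 0.0255; discount at r = 0.084.
D_1 = 9.5334
D_2 = 11.9272
D_3 = 14.9221
D_4 = 18.6691
D_5 = 20.9467
D_6 = 23.5022
TV_6 = 24.1015/(0.084−0.0255) = 411.9918
P₀ = Σ Dₜ/(1+r)ᵗ + TV_6/(1+r)^6 = 326.5906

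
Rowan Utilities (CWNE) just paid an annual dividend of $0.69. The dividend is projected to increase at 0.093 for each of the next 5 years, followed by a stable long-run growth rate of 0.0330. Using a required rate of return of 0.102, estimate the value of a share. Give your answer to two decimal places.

$13.28

Two-stage DDM. Project D₁…D_5 at 0.093, terminal growth 0.033, discount at r = 0.102.
D_1 = 0.7542
D_2 = 0.8243
D_3 = 0.9010
D_4 = 0.9848
D_5 = 1.0763
Terminal value at t=5: TV = D_6/(r−g) = 1.1119/(0.102−0.033) = 16.1139
P₀ = 0.7542/(1+0.102)^1 + 0.8243/(1+0.102)^2 + 0.9010/(1+0.102)^3 + 0.9848/(1+0.102)^4 + 1.0763/(1+0.102)^5 + 16.1139/(1+0.102)^5 = 13.2814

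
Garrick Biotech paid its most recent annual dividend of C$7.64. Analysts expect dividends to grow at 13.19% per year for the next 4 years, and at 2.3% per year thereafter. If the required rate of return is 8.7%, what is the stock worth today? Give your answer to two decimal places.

Two-stage DDM. Project D₁…D_4 at 0.1319, terminal growth 0.023, discount at r = 0.087.
D_1 = 8.6477
D_2 = 9.7883
D_3 = 11.0794
D_4 = 12.5408
Terminal value at t=4: TV = D_5/(r−g) = 12.8292/(0.087−0.023) = 200.4570
P₀ = 8.6477/(1+0.087)^1 + 9.7883/(1+0.087)^2 + 11.0794/(1+0.087)^3 + 12.5408/(1+0.087)^4 + 200.4570/(1+0.087)^4 = 177.4319

C$177.43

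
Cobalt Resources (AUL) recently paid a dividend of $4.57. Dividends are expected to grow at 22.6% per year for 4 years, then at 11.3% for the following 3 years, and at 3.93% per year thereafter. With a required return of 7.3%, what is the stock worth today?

$319.03

Three-stage DDM. Project D₁…D_7; terminal Gordon value at t=7 with g = 0.0393; discount at r = 0.073.
D_1 = 5.6028
D_2 = 6.8691
D_3 = 8.4215
D_4 = 10.3247
D_5 = 11.4914
D_6 = 12.7899
D_7 = 14.2352
TV_7 = 14.7946/(0.073−0.0393) = 439.0102
P₀ = Σ Dₜ/(1+r)ᵗ + TV_7/(1+r)^7 = 319.0339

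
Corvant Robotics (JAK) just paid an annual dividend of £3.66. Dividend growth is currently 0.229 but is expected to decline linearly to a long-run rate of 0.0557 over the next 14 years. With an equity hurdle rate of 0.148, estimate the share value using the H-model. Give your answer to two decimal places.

H-model: P₀ = D₀[(1+g_L) + H(g_S−g_L)]/(r−g_L), with H = 14/2 = 7.
P₀ = 3.66 × [(1+0.0557) + 7×(0.229−0.0557)] / (0.148−0.0557)
   = 3.66 × 2.2688 / 0.0923 = 89.9654

£89.97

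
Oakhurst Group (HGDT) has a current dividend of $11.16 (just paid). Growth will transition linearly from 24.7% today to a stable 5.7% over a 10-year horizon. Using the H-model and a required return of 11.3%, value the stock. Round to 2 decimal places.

H-model: P₀ = D₀[(1+g_L) + H(g_S−g_L)]/(r−g_L), with H = 10/2 = 5.
P₀ = 11.16 × [(1+0.057) + 5×(0.247−0.057)] / (0.113−0.057)
   = 11.16 × 2.0070 / 0.056 = 399.9664

$399.97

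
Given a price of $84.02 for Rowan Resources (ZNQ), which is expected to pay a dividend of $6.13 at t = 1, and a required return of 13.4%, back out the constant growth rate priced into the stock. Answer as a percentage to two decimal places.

6.10%

From P₀ = D₁/(r − g), the implied growth is g = r − D₁/P₀.
g = 0.134 − 6.13/84.02 = 0.134 − 0.07296 = 0.06104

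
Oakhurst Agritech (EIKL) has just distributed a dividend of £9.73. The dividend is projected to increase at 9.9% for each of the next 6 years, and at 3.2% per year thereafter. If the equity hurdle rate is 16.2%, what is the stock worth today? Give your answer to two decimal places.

£103.53

Two-stage DDM. Project D₁…D_6 at 0.099, terminal growth 0.032, discount at r = 0.162.
D_1 = 10.6933
D_2 = 11.7519
D_3 = 12.9153
D_4 = 14.1940
D_5 = 15.5992
D_6 = 17.1435
Terminal value at t=6: TV = D_7/(r−g) = 17.6921/(0.162−0.032) = 136.0929
P₀ = 10.6933/(1+0.162)^1 + 11.7519/(1+0.162)^2 + 12.9153/(1+0.162)^3 + 14.1940/(1+0.162)^4 + 15.5992/(1+0.162)^5 + 17.1435/(1+0.162)^6 + 136.0929/(1+0.162)^6 = 103.5343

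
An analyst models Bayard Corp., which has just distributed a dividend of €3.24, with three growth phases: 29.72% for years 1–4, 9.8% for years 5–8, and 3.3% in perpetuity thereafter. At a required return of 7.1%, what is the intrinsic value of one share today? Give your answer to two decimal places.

€260.50

Three-stage DDM. Project D₁…D_8; terminal Gordon value at t=8 with g = 0.033; discount at r = 0.071.
D_1 = 4.2029
D_2 = 5.4520
D_3 = 7.0724
D_4 = 9.1743
D_5 = 10.0734
D_6 = 11.0606
D_7 = 12.1445
D_8 = 13.3347
TV_8 = 13.7747/(0.071−0.033) = 362.4924
P₀ = Σ Dₜ/(1+r)ᵗ + TV_8/(1+r)^8 = 260.5049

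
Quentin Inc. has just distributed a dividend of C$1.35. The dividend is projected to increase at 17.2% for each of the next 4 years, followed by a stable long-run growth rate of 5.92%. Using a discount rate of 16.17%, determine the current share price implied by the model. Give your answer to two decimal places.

C$19.97

Two-stage DDM. Project D₁…D_4 at 0.172, terminal growth 0.0592, discount at r = 0.1617.
D_1 = 1.5822
D_2 = 1.8543
D_3 = 2.1733
D_4 = 2.5471
Terminal value at t=4: TV = D_5/(r−g) = 2.6979/(0.1617−0.0592) = 26.3208
P₀ = 1.5822/(1+0.1617)^1 + 1.8543/(1+0.1617)^2 + 2.1733/(1+0.1617)^3 + 2.5471/(1+0.1617)^4 + 26.3208/(1+0.1617)^4 = 19.9726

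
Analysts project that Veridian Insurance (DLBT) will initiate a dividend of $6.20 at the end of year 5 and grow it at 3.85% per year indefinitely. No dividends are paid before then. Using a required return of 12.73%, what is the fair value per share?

Deferred-dividend DDM. At t=4 the remaining stream is a growing perpetuity with first payment D_5 = 6.20.
V_4 = D_5/(r−g) = 6.20/(0.1273−0.0385) = 69.8198
P₀ = V_4/(1+r)^4 = 69.8198/(1+0.1273)^4 = 43.2335

$43.23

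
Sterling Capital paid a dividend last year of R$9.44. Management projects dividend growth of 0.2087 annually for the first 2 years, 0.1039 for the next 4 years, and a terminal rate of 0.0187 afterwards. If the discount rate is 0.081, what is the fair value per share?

Three-stage DDM. Project D₁…D_6; terminal Gordon value at t=6 with g = 0.0187; discount at r = 0.081.
D_1 = 11.4101
D_2 = 13.7914
D_3 = 15.2244
D_4 = 16.8062
D_5 = 18.5523
D_6 = 20.4799
TV_6 = 20.8629/(0.081−0.0187) = 334.8777
P₀ = Σ Dₜ/(1+r)ᵗ + TV_6/(1+r)^6 = 281.9803

R$281.98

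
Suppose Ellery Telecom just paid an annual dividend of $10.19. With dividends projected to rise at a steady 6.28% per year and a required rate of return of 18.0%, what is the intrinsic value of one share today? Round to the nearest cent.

Gordon growth model: P₀ = D₁/(r − g). D₁ = 10.19 × (1 + 0.0628) = 10.8299.
P₀ = 10.8299 / (0.18 − 0.0628) = 10.8299 / 0.1172 = 92.4056

$92.41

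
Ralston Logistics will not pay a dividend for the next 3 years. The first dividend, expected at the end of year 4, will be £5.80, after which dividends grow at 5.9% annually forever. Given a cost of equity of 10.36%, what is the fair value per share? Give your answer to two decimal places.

Deferred-dividend DDM. At t=3 the remaining stream is a growing perpetuity with first payment D_4 = 5.80.
V_3 = D_4/(r−g) = 5.80/(0.1036−0.059) = 130.0448
P₀ = V_3/(1+r)^3 = 130.0448/(1+0.1036)^3 = 96.7516

£96.75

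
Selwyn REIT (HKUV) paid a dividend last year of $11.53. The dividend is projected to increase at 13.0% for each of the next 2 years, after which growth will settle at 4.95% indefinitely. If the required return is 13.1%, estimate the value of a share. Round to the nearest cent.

Two-stage DDM. Project D₁…D_2 at 0.13, terminal growth 0.0495, discount at r = 0.131.
D_1 = 13.0289
D_2 = 14.7227
Terminal value at t=2: TV = D_3/(r−g) = 15.4514/(0.131−0.0495) = 189.5881
P₀ = 13.0289/(1+0.131)^1 + 14.7227/(1+0.131)^2 + 189.5881/(1+0.131)^2 = 171.2423

$171.24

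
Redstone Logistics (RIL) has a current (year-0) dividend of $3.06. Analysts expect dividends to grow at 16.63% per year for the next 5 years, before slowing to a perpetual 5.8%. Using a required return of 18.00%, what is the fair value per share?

Two-stage DDM. Project D₁…D_5 at 0.1663, terminal growth 0.058, discount at r = 0.18.
D_1 = 3.5689
D_2 = 4.1624
D_3 = 4.8546
D_4 = 5.6619
D_5 = 6.6035
Terminal value at t=5: TV = D_6/(r−g) = 6.9865/(0.18−0.058) = 57.2662
P₀ = 3.5689/(1+0.18)^1 + 4.1624/(1+0.18)^2 + 4.8546/(1+0.18)^3 + 5.6619/(1+0.18)^4 + 6.6035/(1+0.18)^5 + 57.2662/(1+0.18)^5 = 39.8069

$39.81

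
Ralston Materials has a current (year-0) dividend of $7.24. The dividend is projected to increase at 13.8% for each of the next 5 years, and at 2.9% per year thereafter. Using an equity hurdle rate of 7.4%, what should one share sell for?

Two-stage DDM. Project D₁…D_5 at 0.138, terminal growth 0.029, discount at r = 0.074.
D_1 = 8.2391
D_2 = 9.3761
D_3 = 10.6700
D_4 = 12.1425
D_5 = 13.8181
Terminal value at t=5: TV = D_6/(r−g) = 14.2189/(0.074−0.029) = 315.9750
P₀ = 8.2391/(1+0.074)^1 + 9.3761/(1+0.074)^2 + 10.6700/(1+0.074)^3 + 12.1425/(1+0.074)^4 + 13.8181/(1+0.074)^5 + 315.9750/(1+0.074)^5 = 264.3309

$264.33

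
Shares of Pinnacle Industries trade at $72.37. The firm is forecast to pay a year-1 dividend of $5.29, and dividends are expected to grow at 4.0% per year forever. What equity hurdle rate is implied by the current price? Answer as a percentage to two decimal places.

Rearranging the constant-growth DDM: r = D₁/P₀ + g.
r = 5.2900 / 72.37 + 0.04 = 0.07310 + 0.04 = 0.11310

11.31%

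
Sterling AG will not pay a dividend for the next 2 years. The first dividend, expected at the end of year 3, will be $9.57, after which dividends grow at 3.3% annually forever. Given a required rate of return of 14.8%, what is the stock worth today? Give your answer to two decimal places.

Deferred-dividend DDM. At t=2 the remaining stream is a growing perpetuity with first payment D_3 = 9.57.
V_2 = D_3/(r−g) = 9.57/(0.148−0.033) = 83.2174
P₀ = V_2/(1+r)^2 = 83.2174/(1+0.148)^2 = 63.1437

$63.14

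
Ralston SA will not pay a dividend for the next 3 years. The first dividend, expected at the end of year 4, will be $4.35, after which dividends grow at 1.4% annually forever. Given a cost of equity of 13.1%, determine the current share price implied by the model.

Deferred-dividend DDM. At t=3 the remaining stream is a growing perpetuity with first payment D_4 = 4.35.
V_3 = D_4/(r−g) = 4.35/(0.131−0.014) = 37.1795
P₀ = V_3/(1+r)^3 = 37.1795/(1+0.131)^3 = 25.6990

$25.70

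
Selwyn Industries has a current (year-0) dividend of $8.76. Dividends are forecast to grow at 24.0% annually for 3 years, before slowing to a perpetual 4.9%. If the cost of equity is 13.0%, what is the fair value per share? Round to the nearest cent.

Two-stage DDM. Project D₁…D_3 at 0.24, terminal growth 0.049, discount at r = 0.13.
D_1 = 10.8624
D_2 = 13.4694
D_3 = 16.7020
Terminal value at t=3: TV = D_4/(r−g) = 17.5204/(0.13−0.049) = 216.3015
P₀ = 10.8624/(1+0.13)^1 + 13.4694/(1+0.13)^2 + 16.7020/(1+0.13)^3 + 216.3015/(1+0.13)^3 = 181.6444

$181.64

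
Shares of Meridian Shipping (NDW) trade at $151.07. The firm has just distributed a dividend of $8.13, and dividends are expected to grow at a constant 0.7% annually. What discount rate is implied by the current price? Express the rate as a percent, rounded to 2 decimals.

Rearranging the constant-growth DDM: r = D₁/P₀ + g.
D₁ = 8.13 × (1 + 0.007) = 8.1869.
r = 8.1869 / 151.07 + 0.007 = 0.05419 + 0.007 = 0.06119

6.12%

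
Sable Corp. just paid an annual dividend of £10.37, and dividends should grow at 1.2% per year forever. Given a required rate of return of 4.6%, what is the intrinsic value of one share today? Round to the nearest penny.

£308.66

Gordon growth model: P₀ = D₁/(r − g). D₁ = 10.37 × (1 + 0.012) = 10.4944.
P₀ = 10.4944 / (0.046 − 0.012) = 10.4944 / 0.034 = 308.6600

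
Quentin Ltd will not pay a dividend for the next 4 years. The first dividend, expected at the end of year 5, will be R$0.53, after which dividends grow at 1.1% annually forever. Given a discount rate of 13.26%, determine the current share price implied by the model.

Deferred-dividend DDM. At t=4 the remaining stream is a growing perpetuity with first payment D_5 = 0.53.
V_4 = D_5/(r−g) = 0.53/(0.1326−0.011) = 4.3586
P₀ = V_4/(1+r)^4 = 4.3586/(1+0.1326)^4 = 2.6487

R$2.65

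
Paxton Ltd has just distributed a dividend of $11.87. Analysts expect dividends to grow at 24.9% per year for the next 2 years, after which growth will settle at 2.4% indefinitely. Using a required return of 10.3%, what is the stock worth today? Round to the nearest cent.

$225.95

Two-stage DDM. Project D₁…D_2 at 0.249, terminal growth 0.024, discount at r = 0.103.
D_1 = 14.8256
D_2 = 18.5172
Terminal value at t=2: TV = D_3/(r−g) = 18.9616/(0.103−0.024) = 240.0206
P₀ = 14.8256/(1+0.103)^1 + 18.5172/(1+0.103)^2 + 240.0206/(1+0.103)^2 = 225.9481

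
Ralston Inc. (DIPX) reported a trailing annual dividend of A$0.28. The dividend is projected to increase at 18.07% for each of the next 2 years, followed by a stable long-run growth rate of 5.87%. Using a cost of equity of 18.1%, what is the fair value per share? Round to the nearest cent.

Two-stage DDM. Project D₁…D_2 at 0.1807, terminal growth 0.0587, discount at r = 0.181.
D_1 = 0.3306
D_2 = 0.3903
Terminal value at t=2: TV = D_3/(r−g) = 0.4132/(0.181−0.0587) = 3.3790
P₀ = 0.3306/(1+0.181)^1 + 0.3903/(1+0.181)^2 + 3.3790/(1+0.181)^2 = 2.9824

A$2.98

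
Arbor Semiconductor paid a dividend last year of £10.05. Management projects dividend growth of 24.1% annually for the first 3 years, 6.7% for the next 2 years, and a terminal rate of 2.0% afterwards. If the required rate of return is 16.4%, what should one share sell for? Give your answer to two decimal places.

Three-stage DDM. Project D₁…D_5; terminal Gordon value at t=5 with g = 0.02; discount at r = 0.164.
D_1 = 12.4721
D_2 = 15.4778
D_3 = 19.2080
D_4 = 20.4949
D_5 = 21.8681
TV_5 = 22.3054/(0.164−0.02) = 154.8988
P₀ = Σ Dₜ/(1+r)ᵗ + TV_5/(1+r)^5 = 128.2069

£128.21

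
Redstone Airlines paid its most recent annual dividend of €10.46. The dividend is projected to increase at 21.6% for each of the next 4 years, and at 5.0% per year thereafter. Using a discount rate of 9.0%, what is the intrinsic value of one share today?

Two-stage DDM. Project D₁…D_4 at 0.216, terminal growth 0.05, discount at r = 0.09.
D_1 = 12.7194
D_2 = 15.4667
D_3 = 18.8076
D_4 = 22.8700
Terminal value at t=4: TV = D_5/(r−g) = 24.0135/(0.09−0.05) = 600.3373
P₀ = 12.7194/(1+0.09)^1 + 15.4667/(1+0.09)^2 + 18.8076/(1+0.09)^3 + 22.8700/(1+0.09)^4 + 600.3373/(1+0.09)^4 = 480.7058

€480.71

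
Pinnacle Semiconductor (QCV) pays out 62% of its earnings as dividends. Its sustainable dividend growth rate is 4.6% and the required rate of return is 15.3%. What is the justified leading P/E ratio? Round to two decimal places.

Justified leading P/E = b/(r−g) = 0.62/(0.153−0.046) = 5.7944

5.79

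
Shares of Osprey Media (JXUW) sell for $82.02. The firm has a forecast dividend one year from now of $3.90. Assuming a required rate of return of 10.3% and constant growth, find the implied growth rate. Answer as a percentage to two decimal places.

From P₀ = D₁/(r − g), the implied growth is g = r − D₁/P₀.
g = 0.103 − 3.90/82.02 = 0.103 − 0.04755 = 0.05545

5.55%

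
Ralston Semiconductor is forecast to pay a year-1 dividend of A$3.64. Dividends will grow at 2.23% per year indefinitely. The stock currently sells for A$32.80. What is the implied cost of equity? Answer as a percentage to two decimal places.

13.33%

Rearranging the constant-growth DDM: r = D₁/P₀ + g.
r = 3.6400 / 32.80 + 0.0223 = 0.11098 + 0.0223 = 0.13328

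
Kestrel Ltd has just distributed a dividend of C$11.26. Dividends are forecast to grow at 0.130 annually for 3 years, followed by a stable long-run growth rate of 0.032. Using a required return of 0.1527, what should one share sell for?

Two-stage DDM. Project D₁…D_3 at 0.13, terminal growth 0.032, discount at r = 0.1527.
D_1 = 12.7238
D_2 = 14.3779
D_3 = 16.2470
Terminal value at t=3: TV = D_4/(r−g) = 16.7669/(0.1527−0.032) = 138.9140
P₀ = 12.7238/(1+0.1527)^1 + 14.3779/(1+0.1527)^2 + 16.2470/(1+0.1527)^3 + 138.9140/(1+0.1527)^3 = 123.1648

C$123.16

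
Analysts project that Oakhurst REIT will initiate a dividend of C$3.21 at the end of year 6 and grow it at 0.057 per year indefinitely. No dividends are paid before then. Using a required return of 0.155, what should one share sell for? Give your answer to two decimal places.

C$15.94

Deferred-dividend DDM. At t=5 the remaining stream is a growing perpetuity with first payment D_6 = 3.21.
V_5 = D_6/(r−g) = 3.21/(0.155−0.057) = 32.7551
P₀ = V_5/(1+r)^5 = 32.7551/(1+0.155)^5 = 15.9356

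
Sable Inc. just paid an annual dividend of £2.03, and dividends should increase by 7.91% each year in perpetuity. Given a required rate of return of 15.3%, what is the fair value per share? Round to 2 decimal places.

Gordon growth model: P₀ = D₁/(r − g). D₁ = 2.03 × (1 + 0.0791) = 2.1906.
P₀ = 2.1906 / (0.153 − 0.0791) = 2.1906 / 0.0739 = 29.6424

£29.64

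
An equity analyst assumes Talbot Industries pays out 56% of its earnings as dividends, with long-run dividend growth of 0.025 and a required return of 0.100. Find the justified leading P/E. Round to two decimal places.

7.47

Justified leading P/E = b/(r−g) = 0.56/(0.1−0.025) = 7.4667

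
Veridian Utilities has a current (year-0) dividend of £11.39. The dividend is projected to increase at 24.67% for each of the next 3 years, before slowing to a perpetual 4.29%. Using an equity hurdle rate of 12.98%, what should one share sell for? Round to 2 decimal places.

Two-stage DDM. Project D₁…D_3 at 0.2467, terminal growth 0.0429, discount at r = 0.1298.
D_1 = 14.1999
D_2 = 17.7030
D_3 = 22.0704
Terminal value at t=3: TV = D_4/(r−g) = 23.0172/(0.1298−0.0429) = 264.8698
P₀ = 14.1999/(1+0.1298)^1 + 17.7030/(1+0.1298)^2 + 22.0704/(1+0.1298)^3 + 264.8698/(1+0.1298)^3 = 225.4071

£225.41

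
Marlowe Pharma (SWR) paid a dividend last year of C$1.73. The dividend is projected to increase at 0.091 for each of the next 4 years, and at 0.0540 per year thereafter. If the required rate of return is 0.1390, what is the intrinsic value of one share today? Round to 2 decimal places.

Two-stage DDM. Project D₁…D_4 at 0.091, terminal growth 0.054, discount at r = 0.139.
D_1 = 1.8874
D_2 = 2.0592
D_3 = 2.2466
D_4 = 2.4510
Terminal value at t=4: TV = D_5/(r−g) = 2.5834/(0.139−0.054) = 30.3925
P₀ = 1.8874/(1+0.139)^1 + 2.0592/(1+0.139)^2 + 2.2466/(1+0.139)^3 + 2.4510/(1+0.139)^4 + 30.3925/(1+0.139)^4 = 24.2791

C$24.28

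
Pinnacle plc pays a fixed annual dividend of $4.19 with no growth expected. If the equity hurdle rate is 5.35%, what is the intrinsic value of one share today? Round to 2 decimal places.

Zero-growth DDM (perpetuity): P₀ = D/r = 4.19 / 0.0535 = 78.3178

$78.32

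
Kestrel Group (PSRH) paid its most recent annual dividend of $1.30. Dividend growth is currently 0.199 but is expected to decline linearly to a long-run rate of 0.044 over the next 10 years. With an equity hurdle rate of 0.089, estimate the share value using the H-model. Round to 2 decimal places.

$52.55

H-model: P₀ = D₀[(1+g_L) + H(g_S−g_L)]/(r−g_L), with H = 10/2 = 5.
P₀ = 1.30 × [(1+0.044) + 5×(0.199−0.044)] / (0.089−0.044)
   = 1.30 × 1.8190 / 0.045 = 52.5489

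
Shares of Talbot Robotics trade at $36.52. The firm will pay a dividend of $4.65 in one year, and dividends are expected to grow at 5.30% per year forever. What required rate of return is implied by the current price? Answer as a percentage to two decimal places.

18.03%

Rearranging the constant-growth DDM: r = D₁/P₀ + g.
r = 4.6500 / 36.52 + 0.053 = 0.12733 + 0.053 = 0.18033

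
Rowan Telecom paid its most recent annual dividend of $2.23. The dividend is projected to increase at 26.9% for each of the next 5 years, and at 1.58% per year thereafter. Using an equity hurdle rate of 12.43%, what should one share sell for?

$54.51

Two-stage DDM. Project D₁…D_5 at 0.269, terminal growth 0.0158, discount at r = 0.1243.
D_1 = 2.8299
D_2 = 3.5911
D_3 = 4.5571
D_4 = 5.7830
D_5 = 7.3386
Terminal value at t=5: TV = D_6/(r−g) = 7.4545/(0.1243−0.0158) = 68.7055
P₀ = 2.8299/(1+0.1243)^1 + 3.5911/(1+0.1243)^2 + 4.5571/(1+0.1243)^3 + 5.7830/(1+0.1243)^4 + 7.3386/(1+0.1243)^5 + 68.7055/(1+0.1243)^5 = 54.5144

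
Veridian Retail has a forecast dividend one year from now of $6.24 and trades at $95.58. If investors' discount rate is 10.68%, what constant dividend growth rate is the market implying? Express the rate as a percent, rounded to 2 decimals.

4.15%

From P₀ = D₁/(r − g), the implied growth is g = r − D₁/P₀.
g = 0.1068 − 6.24/95.58 = 0.1068 − 0.06529 = 0.04151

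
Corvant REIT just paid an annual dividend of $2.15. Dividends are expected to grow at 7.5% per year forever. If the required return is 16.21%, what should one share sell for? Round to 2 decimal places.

Gordon growth model: P₀ = D₁/(r − g). D₁ = 2.15 × (1 + 0.075) = 2.3112.
P₀ = 2.3112 / (0.1621 − 0.075) = 2.3112 / 0.0871 = 26.5356

$26.54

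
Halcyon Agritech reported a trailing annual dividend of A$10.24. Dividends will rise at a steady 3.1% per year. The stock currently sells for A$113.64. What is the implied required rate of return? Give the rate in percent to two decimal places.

12.39%

Rearranging the constant-growth DDM: r = D₁/P₀ + g.
D₁ = 10.24 × (1 + 0.031) = 10.5574.
r = 10.5574 / 113.64 + 0.031 = 0.09290 + 0.031 = 0.12390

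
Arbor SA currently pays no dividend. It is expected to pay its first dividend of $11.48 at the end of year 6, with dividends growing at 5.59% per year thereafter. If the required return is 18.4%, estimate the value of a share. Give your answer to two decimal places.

Deferred-dividend DDM. At t=5 the remaining stream is a growing perpetuity with first payment D_6 = 11.48.
V_5 = D_6/(r−g) = 11.48/(0.184−0.0559) = 89.6175
P₀ = V_5/(1+r)^5 = 89.6175/(1+0.184)^5 = 38.5154

$38.52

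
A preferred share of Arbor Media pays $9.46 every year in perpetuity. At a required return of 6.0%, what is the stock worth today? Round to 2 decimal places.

Zero-growth DDM (perpetuity): P₀ = D/r = 9.46 / 0.06 = 157.6667

$157.67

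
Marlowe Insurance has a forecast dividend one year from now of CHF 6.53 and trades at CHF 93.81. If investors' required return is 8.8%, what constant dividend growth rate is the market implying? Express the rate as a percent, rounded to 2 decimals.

1.84%

From P₀ = D₁/(r − g), the implied growth is g = r − D₁/P₀.
g = 0.088 − 6.53/93.81 = 0.088 − 0.06961 = 0.01839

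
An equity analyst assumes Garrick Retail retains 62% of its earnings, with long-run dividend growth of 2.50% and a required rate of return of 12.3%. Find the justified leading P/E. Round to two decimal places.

Payout ratio b = 1 − 0.62 = 0.38.
Justified leading P/E = b/(r−g) = 0.38/(0.123−0.025) = 3.8776

3.88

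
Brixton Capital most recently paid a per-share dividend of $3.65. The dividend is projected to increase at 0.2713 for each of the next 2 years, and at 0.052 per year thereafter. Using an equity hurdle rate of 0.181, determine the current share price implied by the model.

$42.65

Two-stage DDM. Project D₁…D_2 at 0.2713, terminal growth 0.052, discount at r = 0.181.
D_1 = 4.6402
D_2 = 5.8991
Terminal value at t=2: TV = D_3/(r−g) = 6.2059/(0.181−0.052) = 48.1077
P₀ = 4.6402/(1+0.181)^1 + 5.8991/(1+0.181)^2 + 48.1077/(1+0.181)^2 = 42.6503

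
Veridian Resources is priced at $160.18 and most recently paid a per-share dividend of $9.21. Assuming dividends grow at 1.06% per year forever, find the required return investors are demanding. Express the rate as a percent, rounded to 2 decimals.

Rearranging the constant-growth DDM: r = D₁/P₀ + g.
D₁ = 9.21 × (1 + 0.0106) = 9.3076.
r = 9.3076 / 160.18 + 0.0106 = 0.05811 + 0.0106 = 0.06871

6.87%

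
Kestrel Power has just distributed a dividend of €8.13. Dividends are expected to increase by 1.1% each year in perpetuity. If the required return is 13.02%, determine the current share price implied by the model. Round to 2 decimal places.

€68.95

Gordon growth model: P₀ = D₁/(r − g). D₁ = 8.13 × (1 + 0.011) = 8.2194.
P₀ = 8.2194 / (0.1302 − 0.011) = 8.2194 / 0.1192 = 68.9549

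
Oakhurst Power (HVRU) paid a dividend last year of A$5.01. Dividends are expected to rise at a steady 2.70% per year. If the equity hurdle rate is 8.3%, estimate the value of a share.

A$91.88

Gordon growth model: P₀ = D₁/(r − g). D₁ = 5.01 × (1 + 0.027) = 5.1453.
P₀ = 5.1453 / (0.083 − 0.027) = 5.1453 / 0.056 = 91.8798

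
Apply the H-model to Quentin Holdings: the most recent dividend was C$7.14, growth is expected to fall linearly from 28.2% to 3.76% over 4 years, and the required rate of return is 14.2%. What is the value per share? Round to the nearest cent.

H-model: P₀ = D₀[(1+g_L) + H(g_S−g_L)]/(r−g_L), with H = 4/2 = 2.
P₀ = 7.14 × [(1+0.0376) + 2×(0.282−0.0376)] / (0.142−0.0376)
   = 7.14 × 1.5264 / 0.1044 = 104.3917

C$104.39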